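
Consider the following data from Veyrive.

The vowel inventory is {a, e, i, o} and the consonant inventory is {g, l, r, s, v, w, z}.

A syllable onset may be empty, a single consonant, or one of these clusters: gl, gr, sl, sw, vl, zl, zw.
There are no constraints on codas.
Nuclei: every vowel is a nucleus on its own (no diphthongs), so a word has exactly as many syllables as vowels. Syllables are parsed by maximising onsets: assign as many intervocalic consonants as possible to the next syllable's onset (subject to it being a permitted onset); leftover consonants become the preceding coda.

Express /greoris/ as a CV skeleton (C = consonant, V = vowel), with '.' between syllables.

CCV.V.CVC

The vowels are e, o, i — 3 nuclei, so 3 syllables.
V1 /e/ – V2 /o/: hiatus — the boundary sits between the two vowels.
V2 /o/ – V3 /i/: /r/ → onset of the next syllable (single consonants are always licit onsets).
Syllabification: gre.o.ris.
Mapping each syllable to C/V: /gre/ → CCV, /o/ → V, /ris/ → CVC.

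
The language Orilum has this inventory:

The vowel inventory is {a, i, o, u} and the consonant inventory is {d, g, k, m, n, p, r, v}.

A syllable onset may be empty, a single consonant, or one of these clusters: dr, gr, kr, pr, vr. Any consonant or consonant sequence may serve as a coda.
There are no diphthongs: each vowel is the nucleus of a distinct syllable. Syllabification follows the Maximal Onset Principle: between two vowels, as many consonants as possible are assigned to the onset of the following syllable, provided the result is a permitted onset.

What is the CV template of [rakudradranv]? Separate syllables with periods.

CV.CV.CCV.CCVCC

Vowels present: a, u, a, a; each is a nucleus, giving 4 syllables.
V1 /a/ – V2 /u/: /k/ → onset of the next syllable (single consonants are always licit onsets).
V2 /u/ – V3 /a/: /dr/ is a licit onset in full, so it all attaches to the next syllable.
V3 /a/ – V4 /a/: cluster /dr/ — /dr/ is itself a permitted onset, so the whole cluster goes right; preceding coda = ∅.
Syllabification: ra.ku.dra.dranv.
Mapping each syllable to C/V: /ra/ → CV, /ku/ → CV, /dra/ → CCV, /dranv/ → CCVCC.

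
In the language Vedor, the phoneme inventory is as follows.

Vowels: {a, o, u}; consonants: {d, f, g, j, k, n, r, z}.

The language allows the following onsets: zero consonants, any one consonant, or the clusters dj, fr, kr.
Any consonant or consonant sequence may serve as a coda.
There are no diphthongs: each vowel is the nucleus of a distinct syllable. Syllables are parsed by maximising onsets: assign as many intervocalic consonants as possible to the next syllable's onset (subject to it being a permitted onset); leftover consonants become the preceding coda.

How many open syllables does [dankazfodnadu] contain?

2

Nuclei (vowels): a, a, o, a, u → 5 syllables.
V1 /a/ – V2 /a/: /nk/ splits as /n/ + /k/ (/k/ is the longest suffix that is a licit onset).
V2 /a/ – V3 /o/: /zf/ — longest licit onset from the right is /f/, leaving /z/ as coda.
V3 /o/ – V4 /a/: /dn/ — longest licit onset from the right is /n/, leaving /d/ as coda.
V4 /a/ – V5 /u/: /d/ → onset of the next syllable (single consonants are always licit onsets).
Syllabification: dan.kaz.fod.na.du.
Classifying each syllable: /dan/ (closed), /kaz/ (closed), /fod/ (closed), /na/ (open), /du/ (open).
Open syllables: 2.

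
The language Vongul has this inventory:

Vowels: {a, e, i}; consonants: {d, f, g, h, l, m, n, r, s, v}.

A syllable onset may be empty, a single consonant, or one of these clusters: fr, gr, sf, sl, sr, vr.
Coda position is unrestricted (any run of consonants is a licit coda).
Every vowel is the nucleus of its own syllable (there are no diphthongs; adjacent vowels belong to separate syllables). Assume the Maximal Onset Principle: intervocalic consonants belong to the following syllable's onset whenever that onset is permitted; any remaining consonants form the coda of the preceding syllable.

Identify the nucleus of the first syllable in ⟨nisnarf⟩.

Nuclei (vowels): i, a → 2 syllables.
The first nucleus (vowel 1 from the left) is /i/.

i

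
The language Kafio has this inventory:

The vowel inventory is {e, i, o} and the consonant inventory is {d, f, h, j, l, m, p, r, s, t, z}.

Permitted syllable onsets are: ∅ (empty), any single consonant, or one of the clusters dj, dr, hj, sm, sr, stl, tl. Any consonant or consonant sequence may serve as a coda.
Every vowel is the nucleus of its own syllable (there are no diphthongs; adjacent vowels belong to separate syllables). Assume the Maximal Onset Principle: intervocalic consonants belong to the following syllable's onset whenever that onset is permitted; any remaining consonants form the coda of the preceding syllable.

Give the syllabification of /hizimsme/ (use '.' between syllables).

Vowels present: i, i, e; each is a nucleus, giving 3 syllables.
Between /i/ (V1) and /i/ (V2): /z/ is a single consonant, so it becomes the next onset.
Between /i/ (V2) and /e/ (V3): /msm/; trying suffixes from longest down, /sm/ is the first permitted one, so coda /m/ | onset /sm/.

hi.zim.sme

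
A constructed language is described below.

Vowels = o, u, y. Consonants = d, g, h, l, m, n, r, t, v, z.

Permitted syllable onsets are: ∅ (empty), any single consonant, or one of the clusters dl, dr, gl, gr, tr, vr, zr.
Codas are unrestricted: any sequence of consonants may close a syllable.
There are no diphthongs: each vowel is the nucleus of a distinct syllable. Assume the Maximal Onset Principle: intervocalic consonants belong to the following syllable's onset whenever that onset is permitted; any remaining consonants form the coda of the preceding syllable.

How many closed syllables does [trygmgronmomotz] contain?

The vowels are y, o, o, o — 4 nuclei, so 4 syllables.
Between /y/ (V1) and /o/ (V2): /gmgr/; trying suffixes from longest down, /gr/ is the first permitted one, so coda /gm/ | onset /gr/.
Between /o/ (V2) and /o/ (V3): /nm/; trying suffixes from longest down, /m/ is the first permitted one, so coda /n/ | onset /m/.
Between /o/ (V3) and /o/ (V4): /m/ → onset of the next syllable (single consonants are always licit onsets).
Result: trygm.gron.mo.motz.
Classifying each syllable: /trygm/ (closed), /gron/ (closed), /mo/ (open), /motz/ (closed).
Closed syllables: 3.

3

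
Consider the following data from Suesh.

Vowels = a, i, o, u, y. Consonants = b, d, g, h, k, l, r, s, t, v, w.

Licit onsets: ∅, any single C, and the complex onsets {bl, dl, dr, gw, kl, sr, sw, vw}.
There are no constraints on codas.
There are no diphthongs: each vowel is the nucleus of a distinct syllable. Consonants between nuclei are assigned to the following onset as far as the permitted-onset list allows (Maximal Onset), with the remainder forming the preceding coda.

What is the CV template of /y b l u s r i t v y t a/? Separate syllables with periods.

V.CCV.CCVC.CV.CV

Vowels present: y, u, i, y, a; each is a nucleus, giving 5 syllables.
V1 /y/ – V2 /u/: /bl/ — entire cluster is a permitted onset → onset /bl/, coda ∅.
V2 /u/ – V3 /i/: /sr/ is a licit onset in full, so it all attaches to the next syllable.
V3 /i/ – V4 /y/: /tv/ — longest licit onset from the right is /v/, leaving /t/ as coda.
V4 /y/ – V5 /a/: /t/ → onset of the next syllable (single consonants are always licit onsets).
Syllabification: y.blu.srit.vy.ta.
Mapping each syllable to C/V: /y/ → V, /blu/ → CCV, /srit/ → CCVC, /vy/ → CV, /ta/ → CV.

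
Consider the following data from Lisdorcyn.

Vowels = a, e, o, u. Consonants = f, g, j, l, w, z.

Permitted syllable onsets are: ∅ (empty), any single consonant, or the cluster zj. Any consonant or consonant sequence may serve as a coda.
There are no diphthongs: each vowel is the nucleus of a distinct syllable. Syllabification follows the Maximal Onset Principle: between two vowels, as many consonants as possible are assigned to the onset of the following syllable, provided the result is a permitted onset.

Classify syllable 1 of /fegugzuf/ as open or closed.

Nuclei (vowels): e, u, u → 3 syllables.
Between /e/ (V1) and /u/ (V2): just /g/ — single C goes to the following onset.
Between /u/ (V2) and /u/ (V3): /gz/; trying suffixes from longest down, /z/ is the first permitted one, so coda /g/ | onset /z/.
So the parse is fe.gug.zuf.
Syllable 1 is /fe/; it ends in its nucleus with no coda, so it is open.

open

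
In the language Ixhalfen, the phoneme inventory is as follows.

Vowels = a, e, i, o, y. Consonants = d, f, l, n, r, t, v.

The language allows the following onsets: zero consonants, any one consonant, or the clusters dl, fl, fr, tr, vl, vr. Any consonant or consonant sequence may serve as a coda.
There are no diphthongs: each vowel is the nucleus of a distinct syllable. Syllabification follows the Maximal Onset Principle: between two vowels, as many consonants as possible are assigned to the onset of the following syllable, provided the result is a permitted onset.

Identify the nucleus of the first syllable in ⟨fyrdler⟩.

y

The vowels are y, e — 2 nuclei, so 2 syllables.
The first nucleus (vowel 1 from the left) is /y/.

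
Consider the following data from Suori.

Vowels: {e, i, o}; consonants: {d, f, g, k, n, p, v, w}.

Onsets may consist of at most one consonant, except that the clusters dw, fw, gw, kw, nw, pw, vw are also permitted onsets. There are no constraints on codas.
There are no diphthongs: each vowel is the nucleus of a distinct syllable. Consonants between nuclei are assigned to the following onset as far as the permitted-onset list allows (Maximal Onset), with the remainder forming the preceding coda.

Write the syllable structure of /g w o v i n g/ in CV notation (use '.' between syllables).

The vowels are o, i — 2 nuclei, so 2 syllables.
Between /o/ (V1) and /i/ (V2): /v/ → onset of the next syllable (single consonants are always licit onsets).
Syllabification: gwo.ving.
Mapping each syllable to C/V: /gwo/ → CCV, /ving/ → CVCC.

CCV.CVCC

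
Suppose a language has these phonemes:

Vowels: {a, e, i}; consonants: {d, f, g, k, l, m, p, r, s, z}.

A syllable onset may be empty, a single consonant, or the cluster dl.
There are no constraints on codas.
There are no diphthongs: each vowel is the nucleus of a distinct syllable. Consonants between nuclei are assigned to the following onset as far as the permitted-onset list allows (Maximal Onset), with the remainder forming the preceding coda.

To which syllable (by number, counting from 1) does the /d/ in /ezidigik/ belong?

The vowels are e, i, i, i — 4 nuclei, so 4 syllables.
Between /e/ (V1) and /i/ (V2): just /z/ — single C goes to the following onset.
Between /i/ (V2) and /i/ (V3): just /d/ — single C goes to the following onset.
Between /i/ (V3) and /i/ (V4): /g/ is a single consonant, so it becomes the next onset.
So the parse is e.zi.di.gik.
The /d/ is in the onset of syllable 3 (/di/).

3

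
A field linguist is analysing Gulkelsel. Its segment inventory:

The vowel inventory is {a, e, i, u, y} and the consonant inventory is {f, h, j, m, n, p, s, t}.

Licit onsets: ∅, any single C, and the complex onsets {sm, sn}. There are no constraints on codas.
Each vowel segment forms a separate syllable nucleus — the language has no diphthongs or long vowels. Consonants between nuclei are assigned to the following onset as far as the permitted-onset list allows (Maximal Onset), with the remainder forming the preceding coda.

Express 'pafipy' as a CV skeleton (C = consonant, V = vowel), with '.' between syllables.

The vowels are a, i, y — 3 nuclei, so 3 syllables.
Between /a/ (V1) and /i/ (V2): /f/ → onset of the next syllable (single consonants are always licit onsets).
Between /i/ (V2) and /y/ (V3): /p/ is a single consonant, so it becomes the next onset.
Result: pa.fi.py.
Mapping each syllable to C/V: /pa/ → CV, /fi/ → CV, /py/ → CV.

CV.CV.CV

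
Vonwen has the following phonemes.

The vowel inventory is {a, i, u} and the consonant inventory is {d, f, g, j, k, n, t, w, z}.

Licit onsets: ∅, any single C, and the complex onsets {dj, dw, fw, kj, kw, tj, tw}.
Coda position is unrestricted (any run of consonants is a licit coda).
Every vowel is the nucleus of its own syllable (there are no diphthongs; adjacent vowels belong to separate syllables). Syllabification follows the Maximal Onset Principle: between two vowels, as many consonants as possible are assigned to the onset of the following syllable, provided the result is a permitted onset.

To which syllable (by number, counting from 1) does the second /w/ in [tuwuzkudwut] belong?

4

Nuclei (vowels): u, u, u, u → 4 syllables.
/u…u/ gap (V1→V2): /w/ is a single consonant, so it becomes the next onset.
/u…u/ gap (V2→V3): /zk/ splits as /z/ + /k/ (/k/ is the longest suffix that is a licit onset).
/u…u/ gap (V3→V4): cluster /dw/ — /dw/ is itself a permitted onset, so the whole cluster goes right; preceding coda = ∅.
Putting it together: tu.wuz.ku.dwut.
The second /w/ is in the onset of syllable 4 (/dwut/).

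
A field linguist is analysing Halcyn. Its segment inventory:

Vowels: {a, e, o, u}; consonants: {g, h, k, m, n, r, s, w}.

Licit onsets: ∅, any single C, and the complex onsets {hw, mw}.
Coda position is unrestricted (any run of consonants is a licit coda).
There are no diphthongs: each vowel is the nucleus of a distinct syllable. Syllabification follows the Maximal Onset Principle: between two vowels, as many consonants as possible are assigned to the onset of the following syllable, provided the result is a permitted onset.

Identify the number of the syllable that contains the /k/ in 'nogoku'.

3

Vowels present: o, o, u; each is a nucleus, giving 3 syllables.
σ1/σ2 boundary: /g/ → onset of the next syllable (single consonants are always licit onsets).
σ2/σ3 boundary: /k/ → onset of the next syllable (single consonants are always licit onsets).
Putting it together: no.go.ku.
The /k/ is in the onset of syllable 3 (/ku/).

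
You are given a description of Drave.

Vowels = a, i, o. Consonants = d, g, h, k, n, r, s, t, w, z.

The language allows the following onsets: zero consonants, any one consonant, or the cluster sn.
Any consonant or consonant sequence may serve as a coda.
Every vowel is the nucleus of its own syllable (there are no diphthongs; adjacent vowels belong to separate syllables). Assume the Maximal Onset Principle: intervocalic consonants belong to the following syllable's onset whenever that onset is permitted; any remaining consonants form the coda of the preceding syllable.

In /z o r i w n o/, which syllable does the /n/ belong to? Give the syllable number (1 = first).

3

Vowels present: o, i, o; each is a nucleus, giving 3 syllables.
/o…i/ gap (V1→V2): /r/ → onset of the next syllable (single consonants are always licit onsets).
/i…o/ gap (V2→V3): /wn/ — longest licit onset from the right is /n/, leaving /w/ as coda.
Syllabification: zo.riw.no.
The /n/ is in the onset of syllable 3 (/no/).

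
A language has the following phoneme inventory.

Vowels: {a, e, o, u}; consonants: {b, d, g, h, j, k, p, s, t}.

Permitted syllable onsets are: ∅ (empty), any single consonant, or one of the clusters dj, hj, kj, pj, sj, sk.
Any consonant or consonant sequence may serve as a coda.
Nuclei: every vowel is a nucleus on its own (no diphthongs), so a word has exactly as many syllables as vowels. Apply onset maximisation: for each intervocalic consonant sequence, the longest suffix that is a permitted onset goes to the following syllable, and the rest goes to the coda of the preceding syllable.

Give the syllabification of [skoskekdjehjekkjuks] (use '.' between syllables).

Nuclei (vowels): o, e, e, e, u → 5 syllables.
/o…e/ gap (V1→V2): /sk/ is a licit onset in full, so it all attaches to the next syllable.
/e…e/ gap (V2→V3): /kdj/ — longest licit onset from the right is /dj/, leaving /k/ as coda.
/e…e/ gap (V3→V4): cluster /hj/ — /hj/ is itself a permitted onset, so the whole cluster goes right; preceding coda = ∅.
/e…u/ gap (V4→V5): /kkj/; trying suffixes from longest down, /kj/ is the first permitted one, so coda /k/ | onset /kj/.

sko.skek.dje.hjek.kjuks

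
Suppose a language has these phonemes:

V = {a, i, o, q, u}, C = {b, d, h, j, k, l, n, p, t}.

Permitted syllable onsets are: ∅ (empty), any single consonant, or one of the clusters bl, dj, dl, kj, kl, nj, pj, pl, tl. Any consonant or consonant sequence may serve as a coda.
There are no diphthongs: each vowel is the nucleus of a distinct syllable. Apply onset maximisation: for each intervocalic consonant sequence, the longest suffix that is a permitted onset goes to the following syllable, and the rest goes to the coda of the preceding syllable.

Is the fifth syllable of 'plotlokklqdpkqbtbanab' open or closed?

open

Vowels present: o, o, q, q, a, a; each is a nucleus, giving 6 syllables.
Between /o/ (V1) and /o/ (V2): /tl/ — entire cluster is a permitted onset → onset /tl/, coda ∅.
Between /o/ (V2) and /q/ (V3): /kkl/ splits as /k/ + /kl/ (/kl/ is the longest suffix that is a licit onset).
Between /q/ (V3) and /q/ (V4): /dpk/ — longest licit onset from the right is /k/, leaving /dp/ as coda.
Between /q/ (V4) and /a/ (V5): /btb/; trying suffixes from longest down, /b/ is the first permitted one, so coda /bt/ | onset /b/.
Between /a/ (V5) and /a/ (V6): /n/ → onset of the next syllable (single consonants are always licit onsets).
Result: plo.tlok.klqdp.kqbt.ba.nab.
Syllable 5 is /ba/; it ends in its nucleus with no coda, so it is open.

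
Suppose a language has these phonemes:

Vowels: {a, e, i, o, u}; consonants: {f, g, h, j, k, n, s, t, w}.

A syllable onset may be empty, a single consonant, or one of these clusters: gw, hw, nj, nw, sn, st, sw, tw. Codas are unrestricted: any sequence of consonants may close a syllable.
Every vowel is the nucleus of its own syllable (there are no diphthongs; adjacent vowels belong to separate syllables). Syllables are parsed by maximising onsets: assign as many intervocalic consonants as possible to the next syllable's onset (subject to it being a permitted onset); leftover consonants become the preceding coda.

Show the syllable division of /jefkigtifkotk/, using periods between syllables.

The vowels are e, i, i, o — 4 nuclei, so 4 syllables.
Between /e/ (V1) and /i/ (V2): /fk/ — longest licit onset from the right is /k/, leaving /f/ as coda.
Between /i/ (V2) and /i/ (V3): /gt/; trying suffixes from longest down, /t/ is the first permitted one, so coda /g/ | onset /t/.
Between /i/ (V3) and /o/ (V4): /fk/ splits as /f/ + /k/ (/k/ is the longest suffix that is a licit onset).

jef.kig.tif.kotk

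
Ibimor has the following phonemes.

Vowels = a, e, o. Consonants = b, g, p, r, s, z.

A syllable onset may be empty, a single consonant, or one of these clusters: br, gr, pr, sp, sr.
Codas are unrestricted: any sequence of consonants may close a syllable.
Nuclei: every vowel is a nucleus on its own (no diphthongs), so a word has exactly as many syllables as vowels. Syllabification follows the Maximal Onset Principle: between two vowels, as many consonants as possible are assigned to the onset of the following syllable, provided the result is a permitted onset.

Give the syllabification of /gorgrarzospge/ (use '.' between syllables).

gor.grar.zosp.ge

Nuclei (vowels): o, a, o, e → 4 syllables.
σ1/σ2 boundary: /rgr/; trying suffixes from longest down, /gr/ is the first permitted one, so coda /r/ | onset /gr/.
σ2/σ3 boundary: cluster /rz/ — the longest permitted-onset suffix is /z/; onset = /z/, preceding coda = /r/.
σ3/σ4 boundary: /spg/ — longest licit onset from the right is /g/, leaving /sp/ as coda.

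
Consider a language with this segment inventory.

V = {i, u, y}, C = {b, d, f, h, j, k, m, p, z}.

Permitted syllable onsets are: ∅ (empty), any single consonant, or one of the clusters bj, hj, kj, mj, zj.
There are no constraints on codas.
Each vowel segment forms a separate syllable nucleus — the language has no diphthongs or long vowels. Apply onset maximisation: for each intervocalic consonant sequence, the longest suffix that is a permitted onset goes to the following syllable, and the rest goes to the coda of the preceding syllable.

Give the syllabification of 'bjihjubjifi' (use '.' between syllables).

Vowels present: i, u, i, i; each is a nucleus, giving 4 syllables.
σ1/σ2 boundary: cluster /hj/ — /hj/ is itself a permitted onset, so the whole cluster goes right; preceding coda = ∅.
σ2/σ3 boundary: /bj/ — entire cluster is a permitted onset → onset /bj/, coda ∅.
σ3/σ4 boundary: /f/ → onset of the next syllable (single consonants are always licit onsets).

bji.hju.bji.fi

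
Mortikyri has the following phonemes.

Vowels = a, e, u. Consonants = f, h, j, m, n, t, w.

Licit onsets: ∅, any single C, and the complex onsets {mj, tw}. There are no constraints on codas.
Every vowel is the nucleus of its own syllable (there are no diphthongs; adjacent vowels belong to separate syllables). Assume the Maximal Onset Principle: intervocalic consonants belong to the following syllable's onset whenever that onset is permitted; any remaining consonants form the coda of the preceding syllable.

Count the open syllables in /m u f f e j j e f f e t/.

Vowels present: u, e, e, e; each is a nucleus, giving 4 syllables.
σ1/σ2 boundary: /ff/; trying suffixes from longest down, /f/ is the first permitted one, so coda /f/ | onset /f/.
σ2/σ3 boundary: /jj/ — longest licit onset from the right is /j/, leaving /j/ as coda.
σ3/σ4 boundary: /ff/ — longest licit onset from the right is /f/, leaving /f/ as coda.
Result: muf.fej.jef.fet.
Classifying each syllable: /muf/ (closed), /fej/ (closed), /jef/ (closed), /fet/ (closed).
Open syllables: 0.

0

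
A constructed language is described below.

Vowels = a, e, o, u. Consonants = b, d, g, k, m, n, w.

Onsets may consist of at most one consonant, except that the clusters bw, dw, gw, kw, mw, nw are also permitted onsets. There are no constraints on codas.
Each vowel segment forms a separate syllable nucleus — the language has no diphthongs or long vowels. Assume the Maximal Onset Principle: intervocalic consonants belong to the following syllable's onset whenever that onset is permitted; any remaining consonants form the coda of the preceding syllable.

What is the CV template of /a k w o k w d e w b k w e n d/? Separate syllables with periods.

Nuclei (vowels): a, o, e, e → 4 syllables.
V1 /a/ – V2 /o/: cluster /kw/ — /kw/ is itself a permitted onset, so the whole cluster goes right; preceding coda = ∅.
V2 /o/ – V3 /e/: /kwd/ splits as /kw/ + /d/ (/d/ is the longest suffix that is a licit onset).
V3 /e/ – V4 /e/: cluster /wbkw/ — the longest permitted-onset suffix is /kw/; onset = /kw/, preceding coda = /wb/.
So the parse is a.kwokw.dewb.kwend.
Mapping each syllable to C/V: /a/ → V, /kwokw/ → CCVCC, /dewb/ → CVCC, /kwend/ → CCVCC.

V.CCVCC.CVCC.CCVCC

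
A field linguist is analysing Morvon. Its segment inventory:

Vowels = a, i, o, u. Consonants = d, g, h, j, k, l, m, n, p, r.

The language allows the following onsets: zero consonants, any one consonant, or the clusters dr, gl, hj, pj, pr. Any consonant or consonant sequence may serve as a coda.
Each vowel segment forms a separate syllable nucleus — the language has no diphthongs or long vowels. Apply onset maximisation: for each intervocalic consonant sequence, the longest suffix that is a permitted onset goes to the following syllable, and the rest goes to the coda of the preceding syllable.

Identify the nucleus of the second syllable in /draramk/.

a

The vowels are a, a — 2 nuclei, so 2 syllables.
The second nucleus (vowel 2 from the left) is /a/.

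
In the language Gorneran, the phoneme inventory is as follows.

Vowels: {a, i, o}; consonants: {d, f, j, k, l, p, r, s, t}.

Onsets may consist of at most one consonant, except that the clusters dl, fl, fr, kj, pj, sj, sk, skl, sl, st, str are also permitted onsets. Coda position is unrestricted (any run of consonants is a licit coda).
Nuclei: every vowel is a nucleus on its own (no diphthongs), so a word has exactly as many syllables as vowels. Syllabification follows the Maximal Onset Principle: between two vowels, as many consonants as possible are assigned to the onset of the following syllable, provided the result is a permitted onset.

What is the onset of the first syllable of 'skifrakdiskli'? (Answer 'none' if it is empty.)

sk

The vowels are i, a, i, i — 4 nuclei, so 4 syllables.
/i…a/ gap (V1→V2): cluster /fr/ — /fr/ is itself a permitted onset, so the whole cluster goes right; preceding coda = ∅.
/a…i/ gap (V2→V3): cluster /kd/ — the longest permitted-onset suffix is /d/; onset = /d/, preceding coda = /k/.
/i…i/ gap (V3→V4): /skl/ is a licit onset in full, so it all attaches to the next syllable.
Putting it together: ski.frak.di.skli.
Syllable 1 is /ski/: onset /sk/, nucleus /i/, coda ∅.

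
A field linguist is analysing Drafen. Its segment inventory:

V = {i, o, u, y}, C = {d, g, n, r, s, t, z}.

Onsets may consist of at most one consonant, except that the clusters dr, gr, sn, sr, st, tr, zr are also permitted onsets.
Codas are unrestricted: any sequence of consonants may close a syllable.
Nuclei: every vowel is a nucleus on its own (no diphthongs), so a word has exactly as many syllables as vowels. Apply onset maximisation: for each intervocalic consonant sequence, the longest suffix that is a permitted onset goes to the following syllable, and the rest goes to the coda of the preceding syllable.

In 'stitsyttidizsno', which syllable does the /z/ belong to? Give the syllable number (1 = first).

Nuclei (vowels): i, y, i, i, o → 5 syllables.
V1 /i/ – V2 /y/: /ts/ splits as /t/ + /s/ (/s/ is the longest suffix that is a licit onset).
V2 /y/ – V3 /i/: /tt/ splits as /t/ + /t/ (/t/ is the longest suffix that is a licit onset).
V3 /i/ – V4 /i/: /d/ → onset of the next syllable (single consonants are always licit onsets).
V4 /i/ – V5 /o/: /zsn/ splits as /z/ + /sn/ (/sn/ is the longest suffix that is a licit onset).
Result: stit.syt.ti.diz.sno.
The /z/ is in the coda of syllable 4 (/diz/).

4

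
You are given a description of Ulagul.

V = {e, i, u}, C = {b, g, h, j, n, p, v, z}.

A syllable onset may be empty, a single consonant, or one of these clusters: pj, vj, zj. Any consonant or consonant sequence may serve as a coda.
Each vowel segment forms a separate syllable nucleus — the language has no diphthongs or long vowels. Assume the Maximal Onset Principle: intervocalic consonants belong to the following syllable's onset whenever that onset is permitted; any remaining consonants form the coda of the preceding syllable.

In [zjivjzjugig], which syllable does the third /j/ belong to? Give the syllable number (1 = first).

2

The vowels are i, u, i — 3 nuclei, so 3 syllables.
Between /i/ (V1) and /u/ (V2): /vjzj/; trying suffixes from longest down, /zj/ is the first permitted one, so coda /vj/ | onset /zj/.
Between /u/ (V2) and /i/ (V3): /g/ → onset of the next syllable (single consonants are always licit onsets).
Result: zjivj.zju.gig.
The third /j/ is in the onset of syllable 2 (/zju/).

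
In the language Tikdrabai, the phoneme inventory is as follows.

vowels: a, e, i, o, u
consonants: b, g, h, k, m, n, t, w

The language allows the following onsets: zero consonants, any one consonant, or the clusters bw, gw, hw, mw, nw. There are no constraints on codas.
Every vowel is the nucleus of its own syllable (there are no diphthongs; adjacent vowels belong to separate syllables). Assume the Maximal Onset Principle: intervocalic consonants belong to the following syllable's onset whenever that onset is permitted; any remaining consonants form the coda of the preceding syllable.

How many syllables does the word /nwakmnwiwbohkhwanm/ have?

The vowels are a, i, o, a — 4 nuclei, so 4 syllables.

4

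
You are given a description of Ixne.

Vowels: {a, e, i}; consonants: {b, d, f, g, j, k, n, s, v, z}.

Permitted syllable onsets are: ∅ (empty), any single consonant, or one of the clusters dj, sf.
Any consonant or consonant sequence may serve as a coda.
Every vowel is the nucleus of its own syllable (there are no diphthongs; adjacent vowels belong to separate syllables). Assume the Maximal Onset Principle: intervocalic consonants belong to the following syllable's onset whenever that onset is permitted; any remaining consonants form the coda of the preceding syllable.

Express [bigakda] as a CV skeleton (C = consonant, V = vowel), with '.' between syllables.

CV.CVC.CV

The vowels are i, a, a — 3 nuclei, so 3 syllables.
/i…a/ gap (V1→V2): /g/ is a single consonant, so it becomes the next onset.
/a…a/ gap (V2→V3): /kd/; trying suffixes from longest down, /d/ is the first permitted one, so coda /k/ | onset /d/.
Result: bi.gak.da.
Mapping each syllable to C/V: /bi/ → CV, /gak/ → CVC, /da/ → CV.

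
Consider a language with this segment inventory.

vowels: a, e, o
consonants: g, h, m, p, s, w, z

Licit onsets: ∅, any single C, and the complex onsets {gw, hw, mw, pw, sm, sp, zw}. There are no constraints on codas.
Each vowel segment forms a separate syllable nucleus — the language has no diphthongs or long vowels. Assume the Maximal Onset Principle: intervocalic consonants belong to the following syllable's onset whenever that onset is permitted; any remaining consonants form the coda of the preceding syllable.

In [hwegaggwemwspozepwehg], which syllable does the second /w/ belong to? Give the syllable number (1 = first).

The vowels are e, a, e, o, e, e — 6 nuclei, so 6 syllables.
σ1/σ2 boundary: just /g/ — single C goes to the following onset.
σ2/σ3 boundary: /ggw/ splits as /g/ + /gw/ (/gw/ is the longest suffix that is a licit onset).
σ3/σ4 boundary: /mwsp/; trying suffixes from longest down, /sp/ is the first permitted one, so coda /mw/ | onset /sp/.
σ4/σ5 boundary: /z/ is a single consonant, so it becomes the next onset.
σ5/σ6 boundary: /pw/ — entire cluster is a permitted onset → onset /pw/, coda ∅.
Syllabification: hwe.gag.gwemw.spo.ze.pwehg.
The second /w/ is in the onset of syllable 3 (/gwemw/).

3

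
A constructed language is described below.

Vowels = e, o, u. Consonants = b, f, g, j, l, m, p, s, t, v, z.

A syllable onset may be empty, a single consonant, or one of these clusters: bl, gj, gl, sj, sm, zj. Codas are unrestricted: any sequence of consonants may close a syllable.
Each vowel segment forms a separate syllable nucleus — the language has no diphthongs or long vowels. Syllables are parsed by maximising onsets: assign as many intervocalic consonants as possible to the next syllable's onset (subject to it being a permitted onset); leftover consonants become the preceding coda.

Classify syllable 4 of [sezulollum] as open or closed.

closed

The vowels are e, u, o, u — 4 nuclei, so 4 syllables.
σ1/σ2 boundary: just /z/ — single C goes to the following onset.
σ2/σ3 boundary: /l/ is a single consonant, so it becomes the next onset.
σ3/σ4 boundary: /ll/ — longest licit onset from the right is /l/, leaving /l/ as coda.
Putting it together: se.zu.lol.lum.
Syllable 4 is /lum/ with coda /m/, so it is closed.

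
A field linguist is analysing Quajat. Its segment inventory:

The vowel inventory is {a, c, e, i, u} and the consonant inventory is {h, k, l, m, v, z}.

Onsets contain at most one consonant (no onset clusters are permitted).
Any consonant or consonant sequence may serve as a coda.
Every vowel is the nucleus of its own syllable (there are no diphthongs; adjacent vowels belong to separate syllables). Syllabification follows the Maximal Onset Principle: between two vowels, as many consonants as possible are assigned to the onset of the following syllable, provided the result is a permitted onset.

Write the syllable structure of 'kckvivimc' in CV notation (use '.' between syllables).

CVC.CV.CV.CV

The vowels are c, i, i, c — 4 nuclei, so 4 syllables.
Between /c/ (V1) and /i/ (V2): /kv/ splits as /k/ + /v/ (/v/ is the longest suffix that is a licit onset).
Between /i/ (V2) and /i/ (V3): /v/ → onset of the next syllable (single consonants are always licit onsets).
Between /i/ (V3) and /c/ (V4): /m/ → onset of the next syllable (single consonants are always licit onsets).
So the parse is kck.vi.vi.mc.
Mapping each syllable to C/V: /kck/ → CVC, /vi/ → CV, /vi/ → CV, /mc/ → CV.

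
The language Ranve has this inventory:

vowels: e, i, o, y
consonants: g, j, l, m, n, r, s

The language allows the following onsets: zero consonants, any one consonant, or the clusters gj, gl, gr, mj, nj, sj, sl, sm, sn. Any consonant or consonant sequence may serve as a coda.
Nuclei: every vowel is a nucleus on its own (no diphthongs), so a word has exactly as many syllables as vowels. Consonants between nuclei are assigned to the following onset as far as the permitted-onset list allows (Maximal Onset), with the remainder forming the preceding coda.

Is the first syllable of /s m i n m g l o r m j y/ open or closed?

Nuclei (vowels): i, o, y → 3 syllables.
V1 /i/ – V2 /o/: /nmgl/ splits as /nm/ + /gl/ (/gl/ is the longest suffix that is a licit onset).
V2 /o/ – V3 /y/: /rmj/ — longest licit onset from the right is /mj/, leaving /r/ as coda.
Putting it together: sminm.glor.mjy.
Syllable 1 is /sminm/ with coda /nm/, so it is closed.

closed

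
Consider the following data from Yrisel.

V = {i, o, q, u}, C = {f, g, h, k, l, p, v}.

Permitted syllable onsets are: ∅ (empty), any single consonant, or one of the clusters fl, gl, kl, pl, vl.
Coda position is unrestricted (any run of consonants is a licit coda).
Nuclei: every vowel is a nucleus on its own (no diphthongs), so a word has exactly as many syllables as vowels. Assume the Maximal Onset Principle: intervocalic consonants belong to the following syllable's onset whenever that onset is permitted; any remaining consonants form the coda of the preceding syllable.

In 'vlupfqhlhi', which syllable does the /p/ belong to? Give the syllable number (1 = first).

The vowels are u, q, i — 3 nuclei, so 3 syllables.
σ1/σ2 boundary: /pf/ splits as /p/ + /f/ (/f/ is the longest suffix that is a licit onset).
σ2/σ3 boundary: cluster /hlh/ — the longest permitted-onset suffix is /h/; onset = /h/, preceding coda = /hl/.
Syllabification: vlup.fqhl.hi.
The /p/ is in the coda of syllable 1 (/vlup/).

1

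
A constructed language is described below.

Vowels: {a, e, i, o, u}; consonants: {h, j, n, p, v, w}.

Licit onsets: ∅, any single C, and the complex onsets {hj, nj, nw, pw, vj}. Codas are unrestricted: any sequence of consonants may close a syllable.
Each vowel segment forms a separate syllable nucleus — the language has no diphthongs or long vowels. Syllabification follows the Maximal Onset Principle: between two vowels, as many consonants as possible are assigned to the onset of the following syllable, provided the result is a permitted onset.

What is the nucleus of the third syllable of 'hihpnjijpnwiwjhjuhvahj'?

The vowels are i, i, i, u, a — 5 nuclei, so 5 syllables.
The third nucleus (vowel 3 from the left) is /i/.

i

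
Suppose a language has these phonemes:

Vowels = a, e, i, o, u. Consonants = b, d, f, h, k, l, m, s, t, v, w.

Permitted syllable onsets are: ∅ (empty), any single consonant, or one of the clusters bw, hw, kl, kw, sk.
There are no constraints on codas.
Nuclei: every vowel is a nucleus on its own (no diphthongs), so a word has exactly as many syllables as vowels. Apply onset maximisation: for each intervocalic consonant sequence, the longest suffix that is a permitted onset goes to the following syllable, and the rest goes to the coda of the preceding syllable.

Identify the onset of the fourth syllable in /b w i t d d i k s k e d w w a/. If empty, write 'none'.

Nuclei (vowels): i, i, e, a → 4 syllables.
Between /i/ (V1) and /i/ (V2): /tdd/; trying suffixes from longest down, /d/ is the first permitted one, so coda /td/ | onset /d/.
Between /i/ (V2) and /e/ (V3): /ksk/ splits as /k/ + /sk/ (/sk/ is the longest suffix that is a licit onset).
Between /e/ (V3) and /a/ (V4): /dww/ — longest licit onset from the right is /w/, leaving /dw/ as coda.
Putting it together: bwitd.dik.skedw.wa.
Syllable 4 is /wa/: onset /w/, nucleus /a/, coda ∅.

w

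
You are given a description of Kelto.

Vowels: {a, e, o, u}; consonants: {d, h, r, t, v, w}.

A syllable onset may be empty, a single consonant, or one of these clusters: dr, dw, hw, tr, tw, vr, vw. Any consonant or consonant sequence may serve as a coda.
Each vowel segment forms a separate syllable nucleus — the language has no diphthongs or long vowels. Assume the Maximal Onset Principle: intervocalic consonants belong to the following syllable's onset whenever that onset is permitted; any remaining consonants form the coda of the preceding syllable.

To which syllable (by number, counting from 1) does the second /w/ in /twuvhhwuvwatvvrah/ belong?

2

Vowels present: u, u, a, a; each is a nucleus, giving 4 syllables.
V1 /u/ – V2 /u/: /vhhw/ splits as /vh/ + /hw/ (/hw/ is the longest suffix that is a licit onset).
V2 /u/ – V3 /a/: /vw/ — entire cluster is a permitted onset → onset /vw/, coda ∅.
V3 /a/ – V4 /a/: /tvvr/; trying suffixes from longest down, /vr/ is the first permitted one, so coda /tv/ | onset /vr/.
Syllabification: twuvh.hwu.vwatv.vrah.
The second /w/ is in the onset of syllable 2 (/hwu/).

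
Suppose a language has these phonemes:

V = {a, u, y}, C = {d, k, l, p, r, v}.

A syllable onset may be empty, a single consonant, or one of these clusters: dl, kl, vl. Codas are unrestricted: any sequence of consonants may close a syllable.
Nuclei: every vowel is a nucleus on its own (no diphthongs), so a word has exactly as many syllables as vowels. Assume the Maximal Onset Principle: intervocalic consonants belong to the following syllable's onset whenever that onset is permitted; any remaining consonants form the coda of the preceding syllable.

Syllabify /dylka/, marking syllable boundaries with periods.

Vowels present: y, a; each is a nucleus, giving 2 syllables.
/y…a/ gap (V1→V2): /lk/ — longest licit onset from the right is /k/, leaving /l/ as coda.

dyl.ka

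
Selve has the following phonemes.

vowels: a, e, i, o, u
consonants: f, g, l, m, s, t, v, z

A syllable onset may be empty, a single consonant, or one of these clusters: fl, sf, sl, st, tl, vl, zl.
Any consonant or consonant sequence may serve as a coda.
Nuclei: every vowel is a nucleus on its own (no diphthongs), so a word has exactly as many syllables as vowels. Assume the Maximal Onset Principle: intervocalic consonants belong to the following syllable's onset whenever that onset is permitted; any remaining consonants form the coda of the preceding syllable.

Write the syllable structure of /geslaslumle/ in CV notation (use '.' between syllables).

CV.CCV.CCVC.CV

Vowels present: e, a, u, e; each is a nucleus, giving 4 syllables.
σ1/σ2 boundary: /sl/ is a licit onset in full, so it all attaches to the next syllable.
σ2/σ3 boundary: /sl/ is a licit onset in full, so it all attaches to the next syllable.
σ3/σ4 boundary: cluster /ml/ — the longest permitted-onset suffix is /l/; onset = /l/, preceding coda = /m/.
Syllabification: ge.sla.slum.le.
Mapping each syllable to C/V: /ge/ → CV, /sla/ → CCV, /slum/ → CCVC, /le/ → CV.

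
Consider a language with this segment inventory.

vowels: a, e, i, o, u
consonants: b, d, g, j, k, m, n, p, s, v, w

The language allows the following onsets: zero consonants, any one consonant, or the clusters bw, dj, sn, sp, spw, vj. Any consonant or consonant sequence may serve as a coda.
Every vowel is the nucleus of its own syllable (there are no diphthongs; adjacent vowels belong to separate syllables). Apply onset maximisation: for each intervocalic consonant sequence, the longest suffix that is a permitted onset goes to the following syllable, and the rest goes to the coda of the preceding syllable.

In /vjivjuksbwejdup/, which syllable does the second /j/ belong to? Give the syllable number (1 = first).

Vowels present: i, u, e, u; each is a nucleus, giving 4 syllables.
V1 /i/ – V2 /u/: /vj/ is a licit onset in full, so it all attaches to the next syllable.
V2 /u/ – V3 /e/: cluster /ksbw/ — the longest permitted-onset suffix is /bw/; onset = /bw/, preceding coda = /ks/.
V3 /e/ – V4 /u/: /jd/ — longest licit onset from the right is /d/, leaving /j/ as coda.
Putting it together: vji.vjuks.bwej.dup.
The second /j/ is in the onset of syllable 2 (/vjuks/).

2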